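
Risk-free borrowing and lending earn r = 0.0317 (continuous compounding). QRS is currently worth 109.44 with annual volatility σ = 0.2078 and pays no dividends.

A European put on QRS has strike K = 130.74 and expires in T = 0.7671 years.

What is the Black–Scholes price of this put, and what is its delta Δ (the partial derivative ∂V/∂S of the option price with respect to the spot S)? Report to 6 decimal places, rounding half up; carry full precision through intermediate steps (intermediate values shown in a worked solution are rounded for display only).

σ√T = 0.2078·√0.7671 = 0.182000
d₁ = (ln(S/K) + (r+σ²/2)T) / (σ√T) = (ln(109.44/130.74) + (0.0317+0.2078²/2)·0.7671) / 0.182000 = (-0.177834 + 0.040879) / 0.182000 = -0.752500
d₂ = d₁ − σ√T = -0.752500 − 0.182000 = -0.934500
e^{−rT} = 0.975976
N(−d₁) = 0.774125,  N(−d₂) = 0.824977
Put price V = K·e^{−rT}·N(−d₂) − S·N(−d₁) = 105.266353 − 84.720223 = 20.546130
Δ = −N(−d₁) = -0.774125

price = 20.546130
Δ = -0.774125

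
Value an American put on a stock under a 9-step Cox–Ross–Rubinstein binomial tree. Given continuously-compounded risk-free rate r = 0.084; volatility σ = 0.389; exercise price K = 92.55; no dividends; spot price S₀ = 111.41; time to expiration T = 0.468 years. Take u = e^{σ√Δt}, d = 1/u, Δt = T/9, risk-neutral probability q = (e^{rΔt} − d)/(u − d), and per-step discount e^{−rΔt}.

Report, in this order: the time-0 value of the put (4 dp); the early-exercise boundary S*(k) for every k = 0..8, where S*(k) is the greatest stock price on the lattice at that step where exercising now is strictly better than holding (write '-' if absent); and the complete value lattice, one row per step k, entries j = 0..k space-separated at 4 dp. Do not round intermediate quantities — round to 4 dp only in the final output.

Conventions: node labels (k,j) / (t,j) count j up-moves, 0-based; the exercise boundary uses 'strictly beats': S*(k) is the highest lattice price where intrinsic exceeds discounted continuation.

Δt=0.05200, u=1.09276, d=0.91511, q=0.50248, disc=e^(-rΔt)=0.99564
k=9 terminal: V=max(K-S,0) → 42.4076 32.6739 21.0506 7.1710 0.0000 0.0000 0.0000 0.0000 0.0000 0.0000
k=8: j=0 S=54.7935 intr=37.7565 cont=37.3531 V=37.7565[EX]; j=1 S=65.4302 intr=27.1198 cont=26.7165 V=27.1198[EX]; j=2 S=78.1316 intr=14.4184 cont=14.0150 V=14.4184[EX]; j=3 S=93.2987 intr=0.0000 cont=3.5522 V=3.5522[hold]; j=4 S=111.4100 intr=0.0000 cont=0.0000 V=0.0000[hold]; j=5 S=133.0371 intr=0.0000 cont=0.0000 V=0.0000[hold]; j=6 S=158.8626 intr=0.0000 cont=0.0000 V=0.0000[hold]; j=7 S=189.7013 intr=0.0000 cont=0.0000 V=0.0000[hold]; j=8 S=226.5266 intr=0.0000 cont=0.0000 V=0.0000[hold]  S*(8)=78.1316
k=7: j=0 S=59.8761 intr=32.6739 cont=32.2705 V=32.6739[EX]; j=1 S=71.4994 intr=21.0506 cont=20.6472 V=21.0506[EX]; j=2 S=85.3790 intr=7.1710 cont=8.9193 V=8.9193[hold]; j=3 S=101.9530 intr=0.0000 cont=1.7596 V=1.7596[hold]; j=4 S=121.7443 intr=0.0000 cont=0.0000 V=0.0000[hold]; j=5 S=145.3775 intr=0.0000 cont=0.0000 V=0.0000[hold]; j=6 S=173.5985 intr=0.0000 cont=0.0000 V=0.0000[hold]; j=7 S=207.2978 intr=0.0000 cont=0.0000 V=0.0000[hold]  S*(7)=71.4994
k=6: j=0 S=65.4302 intr=27.1198 cont=26.7165 V=27.1198[EX]; j=1 S=78.1316 intr=14.4184 cont=14.8897 V=14.8897[hold]; j=2 S=93.2987 intr=0.0000 cont=5.2985 V=5.2985[hold]; j=3 S=111.4100 intr=0.0000 cont=0.8716 V=0.8716[hold]; j=4 S=133.0371 intr=0.0000 cont=0.0000 V=0.0000[hold]; j=5 S=158.8626 intr=0.0000 cont=0.0000 V=0.0000[hold]; j=6 S=189.7013 intr=0.0000 cont=0.0000 V=0.0000[hold]  S*(6)=65.4302
k=5: j=0 S=71.4994 intr=21.0506 cont=20.8830 V=21.0506[EX]; j=1 S=85.3790 intr=7.1710 cont=10.0264 V=10.0264[hold]; j=2 S=101.9530 intr=0.0000 cont=3.0607 V=3.0607[hold]; j=3 S=121.7443 intr=0.0000 cont=0.4318 V=0.4318[hold]; j=4 S=145.3775 intr=0.0000 cont=0.0000 V=0.0000[hold]; j=5 S=173.5985 intr=0.0000 cont=0.0000 V=0.0000[hold]  S*(5)=71.4994
k=4: j=0 S=78.1316 intr=14.4184 cont=15.4436 V=15.4436[hold]; j=1 S=93.2987 intr=0.0000 cont=6.4978 V=6.4978[hold]; j=2 S=111.4100 intr=0.0000 cont=1.7321 V=1.7321[hold]; j=3 S=133.0371 intr=0.0000 cont=0.2139 V=0.2139[hold]; j=4 S=158.8626 intr=0.0000 cont=0.0000 V=0.0000[hold]  S*(4)=-
k=3: j=0 S=85.3790 intr=7.1710 cont=10.9008 V=10.9008[hold]; j=1 S=101.9530 intr=0.0000 cont=4.0853 V=4.0853[hold]; j=2 S=121.7443 intr=0.0000 cont=0.9650 V=0.9650[hold]; j=3 S=145.3775 intr=0.0000 cont=0.1059 V=0.1059[hold]  S*(3)=-
k=2: j=0 S=93.2987 intr=0.0000 cont=7.4435 V=7.4435[hold]; j=1 S=111.4100 intr=0.0000 cont=2.5064 V=2.5064[hold]; j=2 S=133.0371 intr=0.0000 cont=0.5310 V=0.5310[hold]  S*(2)=-
k=1: j=0 S=101.9530 intr=0.0000 cont=4.9411 V=4.9411[hold]; j=1 S=121.7443 intr=0.0000 cont=1.5072 V=1.5072[hold]  S*(1)=-
k=0: j=0 S=111.4100 intr=0.0000 cont=3.2016 V=3.2016[hold]  S*(0)=-

price = 3.2016
boundary = - - - - - 71.4994 65.4302 71.4994 78.1316
tree:
3.2016
4.9411 1.5072
7.4435 2.5064 0.5310
10.9008 4.0853 0.9650 0.1059
15.4436 6.4978 1.7321 0.2139 0.0000
21.0506 10.0264 3.0607 0.4318 0.0000 0.0000
27.1198 14.8897 5.2985 0.8716 0.0000 0.0000 0.0000
32.6739 21.0506 8.9193 1.7596 0.0000 0.0000 0.0000 0.0000
37.7565 27.1198 14.4184 3.5522 0.0000 0.0000 0.0000 0.0000 0.0000
42.4076 32.6739 21.0506 7.1710 0.0000 0.0000 0.0000 0.0000 0.0000 0.0000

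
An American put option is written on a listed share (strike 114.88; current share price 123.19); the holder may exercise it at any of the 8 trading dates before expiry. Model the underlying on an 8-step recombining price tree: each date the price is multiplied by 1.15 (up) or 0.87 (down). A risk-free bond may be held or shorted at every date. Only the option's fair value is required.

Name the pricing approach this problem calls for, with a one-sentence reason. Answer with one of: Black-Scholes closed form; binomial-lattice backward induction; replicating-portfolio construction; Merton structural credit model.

Key observation: an American put (K = 114.88, S₀ = 123.19) on a 8-date tree has no closed form — the optimal stopping decision is embedded and must be resolved recursively from expiry.

framework: binomial-lattice backward induction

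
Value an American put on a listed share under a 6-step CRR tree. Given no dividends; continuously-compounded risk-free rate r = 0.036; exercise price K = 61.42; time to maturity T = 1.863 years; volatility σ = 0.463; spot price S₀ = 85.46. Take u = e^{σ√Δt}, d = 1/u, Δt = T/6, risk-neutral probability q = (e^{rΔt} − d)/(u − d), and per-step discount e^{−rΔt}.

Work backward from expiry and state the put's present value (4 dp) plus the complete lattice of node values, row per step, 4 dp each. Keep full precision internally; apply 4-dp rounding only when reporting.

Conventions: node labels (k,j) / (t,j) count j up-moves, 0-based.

price = 7.6327
tree:
7.6327
11.3715 3.3851
16.4878 5.5816 0.8627
23.1017 9.0471 1.6079 0.0000
30.9706 14.3350 2.9966 0.0000 0.0000
37.8948 22.0083 5.5847 0.0000 0.0000 0.0000
43.2445 30.9706 10.4082 0.0000 0.0000 0.0000 0.0000

params: Δt=0.31050 u=1.29433 d=0.77260 q=0.45740 e^(-rΔt)=0.98888
t_6 payoffs: 43.2445 30.9706 10.4082 0.0000 0.0000 0.0000 0.0000
k=5: node(5,0) S=23.5252 payoff=37.8948 vs cont=37.2121 → 37.8948 [stop]  node(5,1) S=39.4117 payoff=22.0083 vs cont=21.3256 → 22.0083 [stop]  node(5,2) S=66.0263 payoff=0.0000 vs cont=5.5847 → 5.5847 [wait]  node(5,3) S=110.6137 payoff=0.0000 vs cont=0.0000 → 0.0000 [wait]  node(5,4) S=185.3108 payoff=0.0000 vs cont=0.0000 → 0.0000 [wait]  node(5,5) S=310.4506 payoff=0.0000 vs cont=0.0000 → 0.0000 [wait]
k=4: node(4,0) S=30.4494 payoff=30.9706 vs cont=30.2878 → 30.9706 [stop]  node(4,1) S=51.0118 payoff=10.4082 vs cont=14.3350 → 14.3350 [wait]  node(4,2) S=85.4600 payoff=0.0000 vs cont=2.9966 → 2.9966 [wait]  node(4,3) S=143.1709 payoff=0.0000 vs cont=0.0000 → 0.0000 [wait]  node(4,4) S=239.8538 payoff=0.0000 vs cont=0.0000 → 0.0000 [wait]
k=3: node(3,0) S=39.4117 payoff=22.0083 vs cont=23.1017 → 23.1017 [wait]  node(3,1) S=66.0263 payoff=0.0000 vs cont=9.0471 → 9.0471 [wait]  node(3,2) S=110.6137 payoff=0.0000 vs cont=1.6079 → 1.6079 [wait]  node(3,3) S=185.3108 payoff=0.0000 vs cont=0.0000 → 0.0000 [wait]
k=2: node(2,0) S=51.0118 payoff=10.4082 vs cont=16.4878 → 16.4878 [wait]  node(2,1) S=85.4600 payoff=0.0000 vs cont=5.5816 → 5.5816 [wait]  node(2,2) S=143.1709 payoff=0.0000 vs cont=0.8627 → 0.8627 [wait]
k=1: node(1,0) S=66.0263 payoff=0.0000 vs cont=11.3715 → 11.3715 [wait]  node(1,1) S=110.6137 payoff=0.0000 vs cont=3.3851 → 3.3851 [wait]
k=0: node(0,0) S=85.4600 payoff=0.0000 vs cont=7.6327 → 7.6327 [wait]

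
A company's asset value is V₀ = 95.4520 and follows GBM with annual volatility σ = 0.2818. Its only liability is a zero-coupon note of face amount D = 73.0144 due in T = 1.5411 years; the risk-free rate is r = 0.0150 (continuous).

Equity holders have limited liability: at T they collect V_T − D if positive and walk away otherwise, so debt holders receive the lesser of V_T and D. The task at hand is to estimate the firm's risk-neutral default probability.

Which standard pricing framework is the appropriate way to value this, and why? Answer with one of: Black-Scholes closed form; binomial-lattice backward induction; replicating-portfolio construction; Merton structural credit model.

Key observation: with the firm-asset dynamics (V₀ = 95.4520) and a single zero-coupon liability of face 73.0144 given, debt value, spread, and default probability all derive from the option view of the balance sheet.

framework: Merton structural credit model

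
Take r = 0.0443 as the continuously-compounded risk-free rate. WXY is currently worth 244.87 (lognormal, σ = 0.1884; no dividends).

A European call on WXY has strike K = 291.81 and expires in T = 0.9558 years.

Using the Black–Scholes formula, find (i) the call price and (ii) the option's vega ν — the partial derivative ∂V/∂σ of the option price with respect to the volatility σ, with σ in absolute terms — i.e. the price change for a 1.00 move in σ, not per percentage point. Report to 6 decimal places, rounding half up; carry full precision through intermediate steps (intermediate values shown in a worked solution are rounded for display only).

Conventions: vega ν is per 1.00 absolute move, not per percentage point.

σ√T = 0.1884·√0.9558 = 0.184189
d₁ = (ln(S/K) + (r+σ²/2)T) / (σ√T) = (ln(244.87/291.81) + (0.0443+0.1884²/2)·0.9558) / 0.184189 = (-0.175375 + 0.059305) / 0.184189 = -0.630170
d₂ = d₁ − σ√T = -0.630170 − 0.184189 = -0.814360
e^{−rT} = 0.958542
N(d₁) = 0.264292,  N(d₂) = 0.207719
Call price V = S·N(d₁) − K·e^{−rT}·N(d₂) = 64.717068 − 58.101648 = 6.615420
φ(d₁) = (1/√(2π))·e^{−d₁²/2} = 0.327098
ν = S·φ(d₁)·√T = 78.306313

price = 6.615420
ν = 78.306313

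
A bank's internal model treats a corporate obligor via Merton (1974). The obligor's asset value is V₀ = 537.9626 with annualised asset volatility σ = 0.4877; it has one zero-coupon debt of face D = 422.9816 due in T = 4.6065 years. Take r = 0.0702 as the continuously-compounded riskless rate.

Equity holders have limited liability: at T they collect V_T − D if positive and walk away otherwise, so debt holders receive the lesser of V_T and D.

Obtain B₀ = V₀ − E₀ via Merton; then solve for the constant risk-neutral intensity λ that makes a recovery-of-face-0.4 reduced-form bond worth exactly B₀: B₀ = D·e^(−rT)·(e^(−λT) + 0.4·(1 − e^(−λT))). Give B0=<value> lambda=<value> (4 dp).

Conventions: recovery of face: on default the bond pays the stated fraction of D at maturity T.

B0=232.4499 lambda=0.1113

Equity is a call on the firm's assets struck at D = 422.9816:
d₁ = [ln(V₀/D) + (r + σ²/2)T] / (σ√T)
   = [ln(537.9626/422.9816) + (0.0702 + 0.5·0.4877²)·4.6065] / (0.4877·√4.6065)
   = [0.240460 + 0.871207] / 1.046739 = 1.062030
d₂ = d₁ − σ√T = 1.062030 − 1.046739 = 0.015291
N(d₁) = 0.855889,  N(d₂) = 0.506100,  e^(−rT) = 0.723701
E₀ = V₀·N(d₁) − D·e^(−rT)·N(d₂)
   = 537.9626·0.855889 − 422.9816·0.723701·0.506100 = 305.512735
B₀ = V₀ − E₀ = 537.9626 − 305.512735 = 232.449865
e^(−λT) = (B₀·e^(rT)/D − 0.4)/(1 − 0.4) = (232.4499·1.381785/422.9816 − 0.4)/0.6 = 0.59893541
λ = −ln(0.59893541)/4.6065 = 0.111278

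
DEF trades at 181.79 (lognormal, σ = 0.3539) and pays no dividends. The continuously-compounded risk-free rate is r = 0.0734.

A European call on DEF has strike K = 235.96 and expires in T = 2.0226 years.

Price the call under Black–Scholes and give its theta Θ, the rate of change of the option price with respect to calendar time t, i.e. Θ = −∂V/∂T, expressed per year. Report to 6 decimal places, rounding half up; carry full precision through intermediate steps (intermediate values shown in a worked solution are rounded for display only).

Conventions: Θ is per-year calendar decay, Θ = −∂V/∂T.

σ√T = 0.3539·√2.0226 = 0.503310
d₁ = (ln(S/K) + (r+σ²/2)T) / (σ√T) = (ln(181.79/235.96) + (0.0734+0.3539²/2)·2.0226) / 0.503310 = (-0.260810 + 0.275119) / 0.503310 = 0.028430
d₂ = d₁ − σ√T = 0.028430 − 0.503310 = -0.474880
e^{−rT} = 0.862035
N(d₁) = 0.511340,  N(d₂) = 0.317436
Call price V = S·N(d₁) − K·e^{−rT}·N(d₂) = 92.956585 − 64.568418 = 28.388167
φ(d₁) = (1/√(2π))·e^{−d₁²/2} = 0.398781
Θ = −S·φ(d₁)·σ/(2√T) − r·K·e^{−rT}·N(d₂) = −9.019866 − 4.739322 = -13.759188

price = 28.388167
Θ = -13.759188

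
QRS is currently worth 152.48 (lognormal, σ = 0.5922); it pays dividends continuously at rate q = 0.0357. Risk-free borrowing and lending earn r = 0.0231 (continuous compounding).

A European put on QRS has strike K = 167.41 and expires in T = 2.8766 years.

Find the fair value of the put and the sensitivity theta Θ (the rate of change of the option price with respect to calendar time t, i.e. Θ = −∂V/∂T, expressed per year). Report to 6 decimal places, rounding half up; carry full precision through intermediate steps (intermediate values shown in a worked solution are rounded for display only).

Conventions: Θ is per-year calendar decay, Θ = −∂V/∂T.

σ√T = 0.5922·√2.8766 = 1.004403
d₁ = (ln(S/K) + (r−q+σ²/2)T) / (σ√T) = (ln(152.48/167.41) + (0.0231−0.0357+0.5922²/2)·2.8766) / 1.004403 = (-0.093412 + 0.468168) / 1.004403 = 0.373112
d₂ = d₁ − σ√T = 0.373112 − 1.004403 = -0.631291
e^{−rT} = 0.935710
e^{−qT} = 0.902403
N(−d₁) = 0.354532,  N(−d₂) = 0.736075
Put price V = K·e^{−rT}·N(−d₂) − S·e^{−qT}·N(−d₁) = 115.304093 − 48.783063 = 66.521029
φ(d₁) = (1/√(2π))·e^{−d₁²/2} = 0.372118
Θ = −S·e^{−qT}·φ(d₁)·σ/(2√T) − q·S·e^{−qT}·N(−d₁) + r·K·e^{−rT}·N(−d₂) = −8.939067 − 1.741555 + 2.663525 = -8.017098

price = 66.521029
Θ = -8.017098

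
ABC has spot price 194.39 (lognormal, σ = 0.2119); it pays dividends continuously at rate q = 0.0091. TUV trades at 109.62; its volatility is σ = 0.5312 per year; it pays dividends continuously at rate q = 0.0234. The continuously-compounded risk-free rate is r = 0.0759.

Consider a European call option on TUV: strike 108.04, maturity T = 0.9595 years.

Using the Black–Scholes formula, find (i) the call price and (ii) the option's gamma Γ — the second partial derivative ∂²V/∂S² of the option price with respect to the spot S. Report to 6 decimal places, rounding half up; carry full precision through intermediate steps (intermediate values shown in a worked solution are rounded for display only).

price = 24.839372
Γ = 0.006351

σ√T = 0.5312·√0.9595 = 0.520332
d₁ = (ln(S/K) + (r−q+σ²/2)T) / (σ√T) = (ln(109.62/108.04) + (0.0759−0.0234+0.5312²/2)·0.9595) / 0.520332 = (0.014518 + 0.185746) / 0.520332 = 0.384879
d₂ = d₁ − σ√T = 0.384879 − 0.520332 = -0.135453
e^{−rT} = 0.929763
e^{−qT} = 0.977798
N(d₁) = 0.649836,  N(d₂) = 0.446127
Call price V = S·e^{−qT}·N(d₁) − K·e^{−rT}·N(d₂) = 69.653496 − 44.814124 = 24.839372
φ(d₁) = (1/√(2π))·e^{−d₁²/2} = 0.370462
Γ = e^{−qT}·φ(d₁) / (S·σ·√T) = 0.006351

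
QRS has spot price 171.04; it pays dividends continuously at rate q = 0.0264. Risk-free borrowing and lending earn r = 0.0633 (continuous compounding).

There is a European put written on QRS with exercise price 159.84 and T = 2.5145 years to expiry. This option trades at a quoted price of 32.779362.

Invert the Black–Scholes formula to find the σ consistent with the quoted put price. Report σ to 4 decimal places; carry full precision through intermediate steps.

At σ = 0.4775 the Black–Scholes value reproduces the quote:
σ√T = 0.4775·√2.5145 = 0.757180
d₁ = (ln(S/K) + (r−q+σ²/2)T) / (σ√T) = (ln(171.04/159.84) + (0.0633−0.0264+0.4775²/2)·2.5145) / 0.757180 = (0.067724 + 0.379446) / 0.757180 = 0.590573
d₂ = d₁ − σ√T = 0.590573 − 0.757180 = -0.166607
e^{−rT} = 0.852853
e^{−qT} = 0.935773
N(−d₁) = 0.277403,  N(−d₂) = 0.566160
V = K·e^{−rT}·N(−d₂) − S·e^{−qT}·N(−d₁) = 77.179023 − 44.399661 = 32.779362 (the quoted price), and the Black–Scholes price is strictly increasing in σ, so σ is unique

sigma = 0.4775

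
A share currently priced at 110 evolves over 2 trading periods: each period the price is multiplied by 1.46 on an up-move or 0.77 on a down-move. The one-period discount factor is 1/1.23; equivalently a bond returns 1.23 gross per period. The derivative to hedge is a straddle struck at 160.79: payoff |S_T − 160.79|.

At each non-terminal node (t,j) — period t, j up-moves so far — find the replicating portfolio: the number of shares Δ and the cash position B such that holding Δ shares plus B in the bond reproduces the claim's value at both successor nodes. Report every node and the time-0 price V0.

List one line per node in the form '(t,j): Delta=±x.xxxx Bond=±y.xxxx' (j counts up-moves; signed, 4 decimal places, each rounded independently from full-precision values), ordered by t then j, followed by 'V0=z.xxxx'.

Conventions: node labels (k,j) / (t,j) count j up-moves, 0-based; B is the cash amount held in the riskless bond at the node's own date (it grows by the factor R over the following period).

(0,0): Delta=0.0524 Bond=33.8099
(1,0): Delta=-1.0000 Bond=130.7236
(1,1): Delta=0.3299 Bond=-2.9826
V0=39.5728

Risk-neutral probability p* = (R−d)/(u−d) = (1.23−0.77)/(1.46−0.77) = 0.6667.
At maturity the claim pays: V(2,0)=95.5710, V(2,1)=37.1280, V(2,2)=73.6860
  t=1,j=0: stock 84.7000 → up 123.6620 (V=37.1280), down 65.2190 (V=95.5710). Price 46.0236; hedge Δ=-1.0000, bond B=130.7236.
  t=1,j=1: stock 160.6000 → up 234.4760 (V=73.6860), down 123.6620 (V=37.1280). Price 50.0000; hedge Δ=0.3299, bond B=-2.9826.
  t=0,j=0: stock 110.0000 → up 160.6000 (V=50.0000), down 84.7000 (V=46.0236). Price 39.5728; hedge Δ=0.0524, bond B=33.8099.
As a check, the time-0 holding Δ(0,0)·S0 + B(0,0) comes to 39.5728 — exactly V0.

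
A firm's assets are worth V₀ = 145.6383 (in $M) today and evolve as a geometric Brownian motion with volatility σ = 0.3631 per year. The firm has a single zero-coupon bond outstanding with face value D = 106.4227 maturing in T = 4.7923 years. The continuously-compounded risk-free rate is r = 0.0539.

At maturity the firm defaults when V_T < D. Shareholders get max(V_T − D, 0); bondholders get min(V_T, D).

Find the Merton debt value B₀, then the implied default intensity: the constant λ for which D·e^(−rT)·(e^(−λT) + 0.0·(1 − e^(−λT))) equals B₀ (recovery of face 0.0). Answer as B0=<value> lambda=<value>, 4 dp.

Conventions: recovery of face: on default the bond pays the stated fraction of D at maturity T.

Work the structural quantities from V₀ = 145.6383 against face 106.4227:
d₁ = [ln(V₀/D) + (r + σ²/2)T] / (σ√T)
   = [ln(145.6383/106.4227) + (0.0539 + 0.5·0.3631²)·4.7923] / (0.3631·√4.7923)
   = [0.313707 + 0.574217] / 0.794874 = 1.117063
d₂ = d₁ − σ√T = 1.117063 − 0.794874 = 0.322189
N(d₁) = 0.868016,  N(d₂) = 0.626345,  e^(−rT) = 0.772360
E₀ = V₀·N(d₁) − D·e^(−rT)·N(d₂)
   = 145.6383·0.868016 − 106.4227·0.772360·0.626345 = 74.932968
B₀ = V₀ − E₀ = 145.6383 − 74.932968 = 70.705332
e^(−λT) = (B₀·e^(rT)/D − 0)/(1 − 0) = (70.7053·1.294734/106.4227 − 0)/1 = 0.86019739
λ = −ln(0.86019739)/4.7923 = 0.031424

B0=70.7053 lambda=0.0314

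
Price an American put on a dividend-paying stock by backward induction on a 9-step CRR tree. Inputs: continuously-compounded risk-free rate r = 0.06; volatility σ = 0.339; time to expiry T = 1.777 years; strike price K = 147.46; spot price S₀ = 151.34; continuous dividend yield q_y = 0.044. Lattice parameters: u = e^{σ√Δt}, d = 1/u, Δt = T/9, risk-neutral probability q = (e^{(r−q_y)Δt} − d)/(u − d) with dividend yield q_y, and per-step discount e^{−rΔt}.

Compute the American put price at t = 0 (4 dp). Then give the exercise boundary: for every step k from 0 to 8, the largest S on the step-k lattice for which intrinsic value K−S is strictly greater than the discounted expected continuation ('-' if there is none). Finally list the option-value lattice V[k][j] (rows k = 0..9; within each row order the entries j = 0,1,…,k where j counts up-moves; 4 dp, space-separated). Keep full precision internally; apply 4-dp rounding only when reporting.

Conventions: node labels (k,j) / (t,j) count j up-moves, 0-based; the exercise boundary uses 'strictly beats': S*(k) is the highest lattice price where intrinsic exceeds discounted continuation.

Δt=0.19744  u=1.16257  d=0.86016  q=0.47288  discount=0.98822
step 9 (expiry): payoffs max(K−S,0) = 108.4497 94.7348 76.1982 51.1446 17.2830 0.0000 0.0000 0.0000 0.0000 0.0000
step 8: (k=8,j=0): S=45.3522, K−S=102.1078, hold=100.7635 ⇒ V=102.1078 exercise | (k=8,j=1): S=61.2967, K−S=86.1633, hold=84.9569 ⇒ V=86.1633 exercise | (k=8,j=2): S=82.8469, K−S=64.6131, hold=63.5931 ⇒ V=64.6131 exercise | (k=8,j=3): S=111.9734, K−S=35.4866, hold=34.7185 ⇒ V=35.4866 exercise | (k=8,j=4): S=151.3400, K−S=0.0000, hold=9.0030 ⇒ V=9.0030 continue | (k=8,j=5): S=204.5467, K−S=0.0000, hold=0.0000 ⇒ V=0.0000 continue | (k=8,j=6): S=276.4593, K−S=0.0000, hold=0.0000 ⇒ V=0.0000 continue | (k=8,j=7): S=373.6544, K−S=0.0000, hold=0.0000 ⇒ V=0.0000 continue | (k=8,j=8): S=505.0203, K−S=0.0000, hold=0.0000 ⇒ V=0.0000 continue  boundary S*=111.9734
step 7: (k=7,j=0): S=52.7252, K−S=94.7348, hold=93.4543 ⇒ V=94.7348 exercise | (k=7,j=1): S=71.2618, K−S=76.1982, hold=75.0780 ⇒ V=76.1982 exercise | (k=7,j=2): S=96.3154, K−S=51.1446, hold=50.2412 ⇒ V=51.1446 exercise | (k=7,j=3): S=130.1770, K−S=17.2830, hold=22.6927 ⇒ V=22.6927 continue | (k=7,j=4): S=175.9435, K−S=0.0000, hold=4.6898 ⇒ V=4.6898 continue | (k=7,j=5): S=237.8000, K−S=0.0000, hold=0.0000 ⇒ V=0.0000 continue | (k=7,j=6): S=321.4035, K−S=0.0000, hold=0.0000 ⇒ V=0.0000 continue | (k=7,j=7): S=434.3996, K−S=0.0000, hold=0.0000 ⇒ V=0.0000 continue  boundary S*=96.3154
step 6: (k=6,j=0): S=61.2967, K−S=86.1633, hold=84.9569 ⇒ V=86.1633 exercise | (k=6,j=1): S=82.8469, K−S=64.6131, hold=63.5931 ⇒ V=64.6131 exercise | (k=6,j=2): S=111.9734, K−S=35.4866, hold=37.2465 ⇒ V=37.2465 continue | (k=6,j=3): S=151.3400, K−S=0.0000, hold=14.0126 ⇒ V=14.0126 continue | (k=6,j=4): S=204.5467, K−S=0.0000, hold=2.4430 ⇒ V=2.4430 continue | (k=6,j=5): S=276.4593, K−S=0.0000, hold=0.0000 ⇒ V=0.0000 continue | (k=6,j=6): S=373.6544, K−S=0.0000, hold=0.0000 ⇒ V=0.0000 continue  boundary S*=82.8469
step 5: (k=5,j=0): S=71.2618, K−S=76.1982, hold=75.0780 ⇒ V=76.1982 exercise | (k=5,j=1): S=96.3154, K−S=51.1446, hold=51.0636 ⇒ V=51.1446 exercise | (k=5,j=2): S=130.1770, K−S=17.2830, hold=25.9505 ⇒ V=25.9505 continue | (k=5,j=3): S=175.9435, K−S=0.0000, hold=8.4410 ⇒ V=8.4410 continue | (k=5,j=4): S=237.8000, K−S=0.0000, hold=1.2726 ⇒ V=1.2726 continue | (k=5,j=5): S=321.4035, K−S=0.0000, hold=0.0000 ⇒ V=0.0000 continue  boundary S*=96.3154
step 4: (k=4,j=0): S=82.8469, K−S=64.6131, hold=63.5931 ⇒ V=64.6131 exercise | (k=4,j=1): S=111.9734, K−S=35.4866, hold=38.7689 ⇒ V=38.7689 continue | (k=4,j=2): S=151.3400, K−S=0.0000, hold=17.4626 ⇒ V=17.4626 continue | (k=4,j=3): S=204.5467, K−S=0.0000, hold=4.9918 ⇒ V=4.9918 continue | (k=4,j=4): S=276.4593, K−S=0.0000, hold=0.6629 ⇒ V=0.6629 continue  boundary S*=82.8469
step 3: (k=3,j=0): S=96.3154, K−S=51.1446, hold=51.7750 ⇒ V=51.7750 continue | (k=3,j=1): S=130.1770, K−S=17.2830, hold=28.3558 ⇒ V=28.3558 continue | (k=3,j=2): S=175.9435, K−S=0.0000, hold=11.4292 ⇒ V=11.4292 continue | (k=3,j=3): S=237.8000, K−S=0.0000, hold=2.9101 ⇒ V=2.9101 continue  boundary S*=-
step 2: (k=2,j=0): S=111.9734, K−S=35.4866, hold=40.2213 ⇒ V=40.2213 continue | (k=2,j=1): S=151.3400, K−S=0.0000, hold=20.1119 ⇒ V=20.1119 continue | (k=2,j=2): S=204.5467, K−S=0.0000, hold=7.3136 ⇒ V=7.3136 continue  boundary S*=-
step 1: (k=1,j=0): S=130.1770, K−S=17.2830, hold=30.3504 ⇒ V=30.3504 continue | (k=1,j=1): S=175.9435, K−S=0.0000, hold=13.8943 ⇒ V=13.8943 continue  boundary S*=-
step 0: (k=0,j=0): S=151.3400, K−S=0.0000, hold=22.3029 ⇒ V=22.3029 continue  boundary S*=-

price = 22.3029
boundary = - - - - 82.8469 96.3154 82.8469 96.3154 111.9734
tree:
22.3029
30.3504 13.8943
40.2213 20.1119 7.3136
51.7750 28.3558 11.4292 2.9101
64.6131 38.7689 17.4626 4.9918 0.6629
76.1982 51.1446 25.9505 8.4410 1.2726 0.0000
86.1633 64.6131 37.2465 14.0126 2.4430 0.0000 0.0000
94.7348 76.1982 51.1446 22.6927 4.6898 0.0000 0.0000 0.0000
102.1078 86.1633 64.6131 35.4866 9.0030 0.0000 0.0000 0.0000 0.0000
108.4497 94.7348 76.1982 51.1446 17.2830 0.0000 0.0000 0.0000 0.0000 0.0000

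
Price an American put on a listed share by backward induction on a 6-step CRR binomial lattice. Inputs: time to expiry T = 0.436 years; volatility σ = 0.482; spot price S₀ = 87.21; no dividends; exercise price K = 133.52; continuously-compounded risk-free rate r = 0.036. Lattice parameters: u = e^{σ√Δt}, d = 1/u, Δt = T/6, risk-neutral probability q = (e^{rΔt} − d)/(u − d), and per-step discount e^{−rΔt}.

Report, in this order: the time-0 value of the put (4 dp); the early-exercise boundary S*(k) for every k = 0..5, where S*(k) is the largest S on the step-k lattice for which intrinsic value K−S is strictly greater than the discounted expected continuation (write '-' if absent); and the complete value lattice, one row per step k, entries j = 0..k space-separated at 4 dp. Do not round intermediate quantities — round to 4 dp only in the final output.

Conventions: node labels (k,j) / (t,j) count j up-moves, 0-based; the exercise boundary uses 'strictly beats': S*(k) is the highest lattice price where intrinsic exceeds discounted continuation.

price = 46.8872
boundary = - 76.5839 67.2526 76.5839 87.2100 99.3104
tree:
46.8872
56.9361 36.1534
66.2674 46.3542 25.1947
74.4617 56.9361 35.0347 14.5705
81.6577 66.2674 46.3100 22.8946 5.5460
87.9768 74.4617 56.9361 34.2096 10.6446 0.0000
93.5260 81.6577 66.2674 46.3100 20.4302 0.0000 0.0000

Δt=0.07267  u=1.13875  d=0.87816  q=0.47761  discount=0.99739
step 6 (expiry): payoffs max(K−S,0) = 93.5260 81.6577 66.2674 46.3100 20.4302 0.0000 0.0000
step 5: (k=5,j=0): S=45.5432, K−S=87.9768, hold=87.6280 ⇒ V=87.9768 exercise | (k=5,j=1): S=59.0583, K−S=74.4617, hold=74.1129 ⇒ V=74.4617 exercise | (k=5,j=2): S=76.5839, K−S=56.9361, hold=56.5872 ⇒ V=56.9361 exercise | (k=5,j=3): S=99.3104, K−S=34.2096, hold=33.8607 ⇒ V=34.2096 exercise | (k=5,j=4): S=128.7811, K−S=4.7389, hold=10.6446 ⇒ V=10.6446 continue | (k=5,j=5): S=166.9972, K−S=0.0000, hold=0.0000 ⇒ V=0.0000 continue  boundary S*=99.3104
step 4: (k=4,j=0): S=51.8623, K−S=81.6577, hold=81.3088 ⇒ V=81.6577 exercise | (k=4,j=1): S=67.2526, K−S=66.2674, hold=65.9186 ⇒ V=66.2674 exercise | (k=4,j=2): S=87.2100, K−S=46.3100, hold=45.9612 ⇒ V=46.3100 exercise | (k=4,j=3): S=113.0898, K−S=20.4302, hold=22.8946 ⇒ V=22.8946 continue | (k=4,j=4): S=146.6495, K−S=0.0000, hold=5.5460 ⇒ V=5.5460 continue  boundary S*=87.2100
step 3: (k=3,j=0): S=59.0583, K−S=74.4617, hold=74.1129 ⇒ V=74.4617 exercise | (k=3,j=1): S=76.5839, K−S=56.9361, hold=56.5872 ⇒ V=56.9361 exercise | (k=3,j=2): S=99.3104, K−S=34.2096, hold=35.0347 ⇒ V=35.0347 continue | (k=3,j=3): S=128.7811, K−S=4.7389, hold=14.5705 ⇒ V=14.5705 continue  boundary S*=76.5839
step 2: (k=2,j=0): S=67.2526, K−S=66.2674, hold=65.9186 ⇒ V=66.2674 exercise | (k=2,j=1): S=87.2100, K−S=46.3100, hold=46.3542 ⇒ V=46.3542 continue | (k=2,j=2): S=113.0898, K−S=20.4302, hold=25.1947 ⇒ V=25.1947 continue  boundary S*=67.2526
step 1: (k=1,j=0): S=76.5839, K−S=56.9361, hold=56.6083 ⇒ V=56.9361 exercise | (k=1,j=1): S=99.3104, K−S=34.2096, hold=36.1534 ⇒ V=36.1534 continue  boundary S*=76.5839
step 0: (k=0,j=0): S=87.2100, K−S=46.3100, hold=46.8872 ⇒ V=46.8872 continue  boundary S*=-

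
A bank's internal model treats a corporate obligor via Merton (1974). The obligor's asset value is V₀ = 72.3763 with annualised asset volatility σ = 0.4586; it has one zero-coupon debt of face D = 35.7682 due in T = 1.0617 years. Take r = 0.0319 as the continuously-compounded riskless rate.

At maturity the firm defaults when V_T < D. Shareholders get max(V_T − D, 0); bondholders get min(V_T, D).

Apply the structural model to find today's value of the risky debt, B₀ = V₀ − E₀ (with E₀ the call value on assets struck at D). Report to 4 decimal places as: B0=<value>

Work the structural quantities from V₀ = 72.3763 against face 35.7682:
d₁ = [ln(V₀/D) + (r + σ²/2)T] / (σ√T)
   = [ln(72.3763/35.7682) + (0.0319 + 0.5·0.4586²)·1.0617] / (0.4586·√1.0617)
   = [0.704820 + 0.145513] / 0.472536 = 1.799509
d₂ = d₁ − σ√T = 1.799509 − 0.472536 = 1.326973
N(d₁) = 0.964031,  N(d₂) = 0.907741,  e^(−rT) = 0.966699
E₀ = V₀·N(d₁) − D·e^(−rT)·N(d₂)
   = 72.3763·0.964031 − 35.7682·0.966699·0.907741 = 38.385951
B₀ = V₀ − E₀ = 72.3763 − 38.385951 = 33.990349

B0=33.9903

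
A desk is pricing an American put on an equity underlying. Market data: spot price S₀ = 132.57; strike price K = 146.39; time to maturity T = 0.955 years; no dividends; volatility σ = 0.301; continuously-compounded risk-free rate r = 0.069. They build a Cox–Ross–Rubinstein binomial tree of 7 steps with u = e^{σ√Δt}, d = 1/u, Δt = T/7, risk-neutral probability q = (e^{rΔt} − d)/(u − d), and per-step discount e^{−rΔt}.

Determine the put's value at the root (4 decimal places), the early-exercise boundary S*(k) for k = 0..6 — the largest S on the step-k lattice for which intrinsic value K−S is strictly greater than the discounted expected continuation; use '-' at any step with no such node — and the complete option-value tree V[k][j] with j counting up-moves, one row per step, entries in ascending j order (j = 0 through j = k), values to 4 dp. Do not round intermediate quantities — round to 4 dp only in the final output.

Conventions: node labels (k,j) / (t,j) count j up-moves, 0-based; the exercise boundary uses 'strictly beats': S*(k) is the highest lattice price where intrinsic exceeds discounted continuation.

params: Δt=0.13643 u=1.11759 d=0.89478 q=0.51468 e^(-rΔt)=0.99063
t_7 payoffs: 85.5125 70.3530 51.4185 27.7691 0.0000 0.0000 0.0000 0.0000
t_6: node(6,0) S=68.0364 payoff=78.3536 vs cont=76.9820 → 78.3536 [stop]  node(6,1) S=84.9785 payoff=61.4115 vs cont=60.0399 → 61.4115 [stop]  node(6,2) S=106.1395 payoff=40.2505 vs cont=38.8789 → 40.2505 [stop]  node(6,3) S=132.5700 payoff=13.8200 vs cont=13.3506 → 13.8200 [stop]  node(6,4) S=165.5821 payoff=0.0000 vs cont=0.0000 → 0.0000 [wait]  node(6,5) S=206.8147 payoff=0.0000 vs cont=0.0000 → 0.0000 [wait]  node(6,6) S=258.3149 payoff=0.0000 vs cont=0.0000 → 0.0000 [wait]  ⇒ S*(6)=132.5700
t_5: node(5,0) S=76.0370 payoff=70.3530 vs cont=68.9814 → 70.3530 [stop]  node(5,1) S=94.9715 payoff=51.4185 vs cont=50.0469 → 51.4185 [stop]  node(5,2) S=118.6209 payoff=27.7691 vs cont=26.3975 → 27.7691 [stop]  node(5,3) S=148.1594 payoff=0.0000 vs cont=6.6443 → 6.6443 [wait]  node(5,4) S=185.0535 payoff=0.0000 vs cont=0.0000 → 0.0000 [wait]  node(5,5) S=231.1348 payoff=0.0000 vs cont=0.0000 → 0.0000 [wait]  ⇒ S*(5)=118.6209
t_4: node(4,0) S=84.9785 payoff=61.4115 vs cont=60.0399 → 61.4115 [stop]  node(4,1) S=106.1395 payoff=40.2505 vs cont=38.8789 → 40.2505 [stop]  node(4,2) S=132.5700 payoff=13.8200 vs cont=16.7382 → 16.7382 [wait]  node(4,3) S=165.5821 payoff=0.0000 vs cont=3.1944 → 3.1944 [wait]  node(4,4) S=206.8147 payoff=0.0000 vs cont=0.0000 → 0.0000 [wait]  ⇒ S*(4)=106.1395
t_3: node(3,0) S=94.9715 payoff=51.4185 vs cont=50.0469 → 51.4185 [stop]  node(3,1) S=118.6209 payoff=27.7691 vs cont=27.8854 → 27.8854 [wait]  node(3,2) S=148.1594 payoff=0.0000 vs cont=9.6759 → 9.6759 [wait]  node(3,3) S=185.0535 payoff=0.0000 vs cont=1.5358 → 1.5358 [wait]  ⇒ S*(3)=94.9715
t_2: node(2,0) S=106.1395 payoff=40.2505 vs cont=38.9382 → 40.2505 [stop]  node(2,1) S=132.5700 payoff=13.8200 vs cont=18.3398 → 18.3398 [wait]  node(2,2) S=165.5821 payoff=0.0000 vs cont=5.4349 → 5.4349 [wait]  ⇒ S*(2)=106.1395
t_1: node(1,0) S=118.6209 payoff=27.7691 vs cont=28.7020 → 28.7020 [wait]  node(1,1) S=148.1594 payoff=0.0000 vs cont=11.5883 → 11.5883 [wait]  ⇒ S*(1)=-
t_0: node(0,0) S=132.5700 payoff=13.8200 vs cont=19.7075 → 19.7075 [wait]  ⇒ S*(0)=-

price = 19.7075
boundary = - - 106.1395 94.9715 106.1395 118.6209 132.5700
tree:
19.7075
28.7020 11.5883
40.2505 18.3398 5.4349
51.4185 27.8854 9.6759 1.5358
61.4115 40.2505 16.7382 3.1944 0.0000
70.3530 51.4185 27.7691 6.6443 0.0000 0.0000
78.3536 61.4115 40.2505 13.8200 0.0000 0.0000 0.0000
85.5125 70.3530 51.4185 27.7691 0.0000 0.0000 0.0000 0.0000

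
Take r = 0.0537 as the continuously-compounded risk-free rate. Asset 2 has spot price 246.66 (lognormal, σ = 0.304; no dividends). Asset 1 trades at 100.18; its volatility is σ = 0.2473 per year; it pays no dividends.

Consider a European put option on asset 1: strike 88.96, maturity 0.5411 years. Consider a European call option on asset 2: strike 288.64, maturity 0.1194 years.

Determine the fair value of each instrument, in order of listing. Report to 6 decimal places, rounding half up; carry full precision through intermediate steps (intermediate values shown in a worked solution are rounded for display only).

price(asset 1 put K=88.96) = 1.984579
price(asset 2 call K=288.64) = 0.946732

[asset 1 put K=88.96]
σ√T = 0.2473·√0.5411 = 0.181913
d₁ = (ln(S/K) + (r+σ²/2)T) / (σ√T) = (ln(100.18/88.96) + (0.0537+0.2473²/2)·0.5411) / 0.181913 = (0.118782 + 0.045603) / 0.181913 = 0.903648
d₂ = d₁ − σ√T = 0.903648 − 0.181913 = 0.721735
e^{−rT} = 0.971361
N(−d₁) = 0.183091,  N(−d₂) = 0.235229
price = K·e^{−rT}·N(−d₂) − S·N(−d₁) = 20.326651 − 18.342073 = 1.984579
[asset 2 call K=288.64]
σ√T = 0.304·√0.1194 = 0.105045
d₁ = (ln(S/K) + (r+σ²/2)T) / (σ√T) = (ln(246.66/288.64) + (0.0537+0.304²/2)·0.1194) / 0.105045 = (-0.157169 + 0.011929) / 0.105045 = -1.382648
d₂ = d₁ − σ√T = -1.382648 − 0.105045 = -1.487693
e^{−rT} = 0.993609
N(d₁) = 0.083386,  N(d₂) = 0.068416
price = S·N(d₁) − K·e^{−rT}·N(d₂) = 20.568103 − 19.621371 = 0.946732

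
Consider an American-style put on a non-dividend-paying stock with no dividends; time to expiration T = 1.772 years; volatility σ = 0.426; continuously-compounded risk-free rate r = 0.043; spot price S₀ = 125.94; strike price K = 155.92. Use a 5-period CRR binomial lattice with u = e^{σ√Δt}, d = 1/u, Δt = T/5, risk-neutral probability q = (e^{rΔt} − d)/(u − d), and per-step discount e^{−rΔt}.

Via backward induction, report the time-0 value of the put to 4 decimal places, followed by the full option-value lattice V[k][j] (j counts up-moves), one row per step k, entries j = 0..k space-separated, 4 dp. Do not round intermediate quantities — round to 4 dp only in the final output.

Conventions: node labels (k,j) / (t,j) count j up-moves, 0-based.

Δt=0.35440  u=1.28866  d=0.77600  q=0.46689  discount=0.98488
step 5 (expiry): payoffs max(K−S,0) = 120.4820 97.0699 58.1907 0.0000 0.0000 0.0000
k=4: (k=4,j=0): S=45.6676, K−S=110.2524, hold=107.8943 ⇒ V=110.2524 exercise | (k=4,j=1): S=75.8378, K−S=80.0822, hold=77.7241 ⇒ V=80.0822 exercise | (k=4,j=2): S=125.9400, K−S=29.9800, hold=30.5529 ⇒ V=30.5529 continue | (k=4,j=3): S=209.1421, K−S=0.0000, hold=0.0000 ⇒ V=0.0000 continue | (k=4,j=4): S=347.3116, K−S=0.0000, hold=0.0000 ⇒ V=0.0000 continue
k=3: (k=3,j=0): S=58.8501, K−S=97.0699, hold=94.7118 ⇒ V=97.0699 exercise | (k=3,j=1): S=97.7293, K−S=58.1907, hold=56.0960 ⇒ V=58.1907 exercise | (k=3,j=2): S=162.2940, K−S=0.0000, hold=16.0417 ⇒ V=16.0417 continue | (k=3,j=3): S=269.5134, K−S=0.0000, hold=0.0000 ⇒ V=0.0000 continue
k=2: (k=2,j=0): S=75.8378, K−S=80.0822, hold=77.7241 ⇒ V=80.0822 exercise | (k=2,j=1): S=125.9400, K−S=29.9800, hold=37.9293 ⇒ V=37.9293 continue | (k=2,j=2): S=209.1421, K−S=0.0000, hold=8.4227 ⇒ V=8.4227 continue
k=1: (k=1,j=0): S=97.7293, K−S=58.1907, hold=59.4880 ⇒ V=59.4880 continue | (k=1,j=1): S=162.2940, K−S=0.0000, hold=23.7877 ⇒ V=23.7877 continue
k=0: (k=0,j=0): S=125.9400, K−S=29.9800, hold=42.1723 ⇒ V=42.1723 continue

price = 42.1723
tree:
42.1723
59.4880 23.7877
80.0822 37.9293 8.4227
97.0699 58.1907 16.0417 0.0000
110.2524 80.0822 30.5529 0.0000 0.0000
120.4820 97.0699 58.1907 0.0000 0.0000 0.0000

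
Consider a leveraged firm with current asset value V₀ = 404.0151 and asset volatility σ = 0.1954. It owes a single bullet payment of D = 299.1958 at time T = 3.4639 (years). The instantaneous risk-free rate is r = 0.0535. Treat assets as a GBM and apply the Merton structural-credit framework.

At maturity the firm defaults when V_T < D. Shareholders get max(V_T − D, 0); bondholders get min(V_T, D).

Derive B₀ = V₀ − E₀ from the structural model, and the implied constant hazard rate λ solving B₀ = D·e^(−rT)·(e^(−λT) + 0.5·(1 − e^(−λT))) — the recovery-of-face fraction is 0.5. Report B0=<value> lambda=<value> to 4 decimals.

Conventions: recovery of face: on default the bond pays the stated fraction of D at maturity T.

Equity is a call on the firm's assets struck at D = 299.1958:
d₁ = [ln(V₀/D) + (r + σ²/2)T] / (σ√T)
   = [ln(404.0151/299.1958) + (0.0535 + 0.5·0.1954²)·3.4639] / (0.1954·√3.4639)
   = [0.300354 + 0.251447] / 0.363670 = 1.517312
d₂ = d₁ − σ√T = 1.517312 − 0.363670 = 1.153642
N(d₁) = 0.935406,  N(d₂) = 0.875677,  e^(−rT) = 0.830839
E₀ = V₀·N(d₁) − D·e^(−rT)·N(d₂)
   = 404.0151·0.935406 − 299.1958·0.830839·0.875677 = 160.239256
B₀ = V₀ − E₀ = 404.0151 − 160.239256 = 243.775844
e^(−λT) = (B₀·e^(rT)/D − 0.5)/(1 − 0.5) = (243.7758·1.203602/299.1958 − 0.5)/0.5 = 0.96131776
λ = −ln(0.96131776)/3.4639 = 0.011389

B0=243.7758 lambda=0.0114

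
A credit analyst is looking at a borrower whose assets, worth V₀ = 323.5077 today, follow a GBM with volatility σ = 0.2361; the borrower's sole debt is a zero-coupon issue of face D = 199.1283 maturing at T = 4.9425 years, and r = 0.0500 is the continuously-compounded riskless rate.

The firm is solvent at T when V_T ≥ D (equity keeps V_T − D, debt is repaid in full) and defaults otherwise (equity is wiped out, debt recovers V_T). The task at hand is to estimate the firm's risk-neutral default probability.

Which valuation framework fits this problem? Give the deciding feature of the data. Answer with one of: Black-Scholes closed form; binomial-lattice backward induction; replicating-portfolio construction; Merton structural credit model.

framework: Merton structural credit model

Key observation: the asked-for credit quantity lives on the firm's capital structure — asset value, asset volatility, debt face 199.1283 — which is the structural model's domain.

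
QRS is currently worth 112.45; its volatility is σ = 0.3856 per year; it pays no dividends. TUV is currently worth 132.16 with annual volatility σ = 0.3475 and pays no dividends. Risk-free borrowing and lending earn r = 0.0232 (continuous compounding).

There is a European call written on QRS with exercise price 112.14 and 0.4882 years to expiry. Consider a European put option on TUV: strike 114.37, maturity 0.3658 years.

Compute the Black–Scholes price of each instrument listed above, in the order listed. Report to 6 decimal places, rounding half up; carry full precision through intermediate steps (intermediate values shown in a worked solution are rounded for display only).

[QRS call K=112.14]
σ√T = 0.3856·√0.4882 = 0.269424
d₁ = (ln(S/K) + (r+σ²/2)T) / (σ√T) = (ln(112.45/112.14) + (0.0232+0.3856²/2)·0.4882) / 0.269424 = (0.002761 + 0.047621) / 0.269424 = 0.186997
d₂ = d₁ − σ√T = 0.186997 − 0.269424 = -0.082427
e^{−rT} = 0.988738
N(d₁) = 0.574168,  N(d₂) = 0.467154
price = S·N(d₁) − K·e^{−rT}·N(d₂) = 64.565245 − 51.796613 = 12.768632
[TUV put K=114.37]
σ√T = 0.3475·√0.3658 = 0.210173
d₁ = (ln(S/K) + (r+σ²/2)T) / (σ√T) = (ln(132.16/114.37) + (0.0232+0.3475²/2)·0.3658) / 0.210173 = (0.144575 + 0.030573) / 0.210173 = 0.833349
d₂ = d₁ − σ√T = 0.833349 − 0.210173 = 0.623176
e^{−rT} = 0.991549
N(−d₁) = 0.202324,  N(−d₂) = 0.266584
price = K·e^{−rT}·N(−d₂) − S·N(−d₁) = 30.231598 − 26.739130 = 3.492468

price(QRS call K=112.14) = 12.768632
price(TUV put K=114.37) = 3.492468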